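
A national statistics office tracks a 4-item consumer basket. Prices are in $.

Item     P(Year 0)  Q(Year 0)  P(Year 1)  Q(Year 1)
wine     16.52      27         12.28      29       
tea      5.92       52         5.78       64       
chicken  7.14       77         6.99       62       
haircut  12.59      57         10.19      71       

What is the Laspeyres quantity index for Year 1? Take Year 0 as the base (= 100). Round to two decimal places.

108.57

Laspeyres quantity index uses base-period prices as weights.
ΣP(Year 0)·Q(Year 1) = 16.52×29 + 5.92×64 + 7.14×62 + 12.59×71 = 479.08 + 378.88 + 442.68 + 893.89 = 2194.53
ΣP(Year 0)·Q(Year 0) = 16.52×27 + 5.92×52 + 7.14×77 + 12.59×57 = 446.04 + 307.84 + 549.78 + 717.63 = 2021.29
Index = 2194.53 / 2021.29 × 100 = 108.5708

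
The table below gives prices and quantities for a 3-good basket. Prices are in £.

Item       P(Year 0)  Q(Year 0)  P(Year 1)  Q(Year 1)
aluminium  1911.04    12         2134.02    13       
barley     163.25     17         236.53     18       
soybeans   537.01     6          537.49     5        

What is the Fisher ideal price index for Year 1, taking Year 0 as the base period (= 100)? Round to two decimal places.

Laspeyres component (base-period weights):
ΣP(Year 1)Q(Year 0) = 2134.02×12 + 236.53×17 + 537.49×6 = 25608.24 + 4021.01 + 3224.94 = 32854.19
ΣP(Year 0)Q(Year 0) = 1911.04×12 + 163.25×17 + 537.01×6 = 22932.48 + 2775.25 + 3222.06 = 28929.79
L = 32854.19 / 28929.79 × 100 = 113.5653
Paasche component (current-period weights):
ΣP(Year 1)Q(Year 1) = 2134.02×13 + 236.53×18 + 537.49×5 = 27742.26 + 4257.54 + 2687.45 = 34687.25
ΣP(Year 0)Q(Year 1) = 1911.04×13 + 163.25×18 + 537.01×5 = 24843.52 + 2938.5 + 2685.05 = 30467.07
P = 34687.25 / 30467.07 × 100 = 113.8516
Fisher = √(L × P) = √(113.5653 × 113.8516) = 113.7083

113.71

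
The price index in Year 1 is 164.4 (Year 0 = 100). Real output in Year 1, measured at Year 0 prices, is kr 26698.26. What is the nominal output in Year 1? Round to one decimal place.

Nominal = Real × (Index/100) = 26698.26 × (164.4/100)
        = 26698.26 × 1.644 = 43891.9394

43891.9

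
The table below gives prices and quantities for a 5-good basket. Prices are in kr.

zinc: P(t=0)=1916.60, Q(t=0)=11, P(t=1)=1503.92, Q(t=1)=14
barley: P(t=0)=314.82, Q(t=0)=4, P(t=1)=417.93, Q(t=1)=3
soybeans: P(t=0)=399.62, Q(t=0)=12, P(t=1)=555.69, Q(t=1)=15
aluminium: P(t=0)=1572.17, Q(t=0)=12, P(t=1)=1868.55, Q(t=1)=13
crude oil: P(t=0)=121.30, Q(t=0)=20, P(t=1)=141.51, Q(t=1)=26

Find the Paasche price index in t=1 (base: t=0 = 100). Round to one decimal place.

Paasche price index uses current-period quantities as weights.
ΣP(t=1)·Q(t=1) = 1503.92×14 + 417.93×3 + 555.69×15 + 1868.55×13 + 141.51×26 = 21054.88 + 1253.79 + 8335.35 + 24291.15 + 3679.26 = 58614.43
ΣP(t=0)·Q(t=1) = 1916.60×14 + 314.82×3 + 399.62×15 + 1572.17×13 + 121.30×26 = 26832.4 + 944.46 + 5994.3 + 20438.21 + 3153.8 = 57363.17
Index = 58614.43 / 57363.17 × 100 = 102.1813

102.2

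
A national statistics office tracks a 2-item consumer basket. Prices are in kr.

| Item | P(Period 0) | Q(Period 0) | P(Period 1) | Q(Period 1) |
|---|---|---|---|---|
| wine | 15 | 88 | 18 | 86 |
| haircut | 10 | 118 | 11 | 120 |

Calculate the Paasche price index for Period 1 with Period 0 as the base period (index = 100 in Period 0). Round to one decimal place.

Paasche price index uses current-period quantities as weights.
ΣP(Period 1)·Q(Period 1) = 18×86 + 11×120 = 1548 + 1320 = 2868
ΣP(Period 0)·Q(Period 1) = 15×86 + 10×120 = 1290 + 1200 = 2490
Index = 2868 / 2490 × 100 = 115.1807

115.2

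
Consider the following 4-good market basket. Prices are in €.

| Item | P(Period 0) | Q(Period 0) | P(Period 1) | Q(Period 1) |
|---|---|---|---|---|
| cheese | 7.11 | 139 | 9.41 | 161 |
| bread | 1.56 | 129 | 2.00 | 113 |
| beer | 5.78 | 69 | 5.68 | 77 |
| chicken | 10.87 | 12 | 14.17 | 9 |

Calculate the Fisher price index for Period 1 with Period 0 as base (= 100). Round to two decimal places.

123.76

Laspeyres component (base-period weights):
ΣP(Period 1)Q(Period 0) = 9.41×139 + 2.00×129 + 5.68×69 + 14.17×12 = 1307.99 + 258 + 391.92 + 170.04 = 2127.95
ΣP(Period 0)Q(Period 0) = 7.11×139 + 1.56×129 + 5.78×69 + 10.87×12 = 988.29 + 201.24 + 398.82 + 130.44 = 1718.79
L = 2127.95 / 1718.79 × 100 = 123.8051
Paasche component (current-period weights):
ΣP(Period 1)Q(Period 1) = 9.41×161 + 2.00×113 + 5.68×77 + 14.17×9 = 1515.01 + 226 + 437.36 + 127.53 = 2305.9
ΣP(Period 0)Q(Period 1) = 7.11×161 + 1.56×113 + 5.78×77 + 10.87×9 = 1144.71 + 176.28 + 445.06 + 97.83 = 1863.88
P = 2305.9 / 1863.88 × 100 = 123.7150
Fisher = √(L × P) = √(123.8051 × 123.7150) = 123.7601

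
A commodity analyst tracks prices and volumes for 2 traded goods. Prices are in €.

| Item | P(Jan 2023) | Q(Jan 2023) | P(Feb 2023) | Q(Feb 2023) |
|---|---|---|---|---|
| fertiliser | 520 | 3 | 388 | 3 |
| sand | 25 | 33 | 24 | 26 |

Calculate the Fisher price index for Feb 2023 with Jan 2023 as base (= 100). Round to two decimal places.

Laspeyres component (base-period weights):
ΣP(Feb 2023)Q(Jan 2023) = 388×3 + 24×33 = 1164 + 792 = 1956
ΣP(Jan 2023)Q(Jan 2023) = 520×3 + 25×33 = 1560 + 825 = 2385
L = 1956 / 2385 × 100 = 82.0126
Paasche component (current-period weights):
ΣP(Feb 2023)Q(Feb 2023) = 388×3 + 24×26 = 1164 + 624 = 1788
ΣP(Jan 2023)Q(Feb 2023) = 520×3 + 25×26 = 1560 + 650 = 2210
P = 1788 / 2210 × 100 = 80.9050
Fisher = √(L × P) = √(82.0126 × 80.9050) = 81.4569

81.46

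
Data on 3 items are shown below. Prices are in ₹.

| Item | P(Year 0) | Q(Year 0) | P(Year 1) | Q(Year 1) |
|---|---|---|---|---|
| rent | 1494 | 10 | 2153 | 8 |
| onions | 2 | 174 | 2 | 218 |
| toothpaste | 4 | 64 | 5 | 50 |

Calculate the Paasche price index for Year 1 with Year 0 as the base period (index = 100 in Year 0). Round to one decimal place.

Paasche price index uses current-period quantities as weights.
ΣP(Year 1)·Q(Year 1) = 2153×8 + 2×218 + 5×50 = 17224 + 436 + 250 = 17910
ΣP(Year 0)·Q(Year 1) = 1494×8 + 2×218 + 4×50 = 11952 + 436 + 200 = 12588
Index = 17910 / 12588 × 100 = 142.2784

142.3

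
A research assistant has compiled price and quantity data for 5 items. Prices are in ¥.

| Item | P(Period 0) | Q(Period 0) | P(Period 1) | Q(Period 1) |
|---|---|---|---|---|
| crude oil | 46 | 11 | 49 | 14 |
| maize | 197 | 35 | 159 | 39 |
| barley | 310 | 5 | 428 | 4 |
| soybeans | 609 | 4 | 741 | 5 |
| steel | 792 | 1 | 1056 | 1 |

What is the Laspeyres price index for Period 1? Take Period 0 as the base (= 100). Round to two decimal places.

100.70

Laspeyres price index uses base-period quantities as weights.
ΣP(Period 1)·Q(Period 0) = 49×11 + 159×35 + 428×5 + 741×4 + 1056×1 = 539 + 5565 + 2140 + 2964 + 1056 = 12264
ΣP(Period 0)·Q(Period 0) = 46×11 + 197×35 + 310×5 + 609×4 + 792×1 = 506 + 6895 + 1550 + 2436 + 792 = 12179
Index = 12264 / 12179 × 100 = 100.6979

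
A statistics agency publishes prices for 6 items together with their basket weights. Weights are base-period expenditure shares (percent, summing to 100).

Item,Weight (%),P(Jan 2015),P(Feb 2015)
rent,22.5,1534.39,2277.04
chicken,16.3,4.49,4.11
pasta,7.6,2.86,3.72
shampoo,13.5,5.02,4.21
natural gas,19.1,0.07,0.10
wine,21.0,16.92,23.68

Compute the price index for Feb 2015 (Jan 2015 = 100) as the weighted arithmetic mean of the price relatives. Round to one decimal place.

rent: 22.5 × (2277.04/1534.39) = 22.5 × 1.484003 = 33.3901
chicken: 16.3 × (4.11/4.49) = 16.3 × 0.915367 = 14.9205
pasta: 7.6 × (3.72/2.86) = 7.6 × 1.300699 = 9.8853
shampoo: 13.5 × (4.21/5.02) = 13.5 × 0.838645 = 11.3217
natural gas: 19.1 × (0.10/0.07) = 19.1 × 1.428571 = 27.2857
wine: 21.0 × (23.68/16.92) = 21.0 × 1.399527 = 29.3901
Index = Σ wᵢ·(p₁ᵢ/p₀ᵢ) = 33.3901 + 14.9205 + 9.8853 + 11.3217 + 27.2857 + 29.3901 = 126.1934

126.2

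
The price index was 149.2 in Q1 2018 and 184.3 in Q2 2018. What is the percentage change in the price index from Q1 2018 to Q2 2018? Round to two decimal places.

23.53%

Change = (184.3 − 149.2) / 149.2 × 100
       = 35.1 / 149.2 × 100 = 23.5255%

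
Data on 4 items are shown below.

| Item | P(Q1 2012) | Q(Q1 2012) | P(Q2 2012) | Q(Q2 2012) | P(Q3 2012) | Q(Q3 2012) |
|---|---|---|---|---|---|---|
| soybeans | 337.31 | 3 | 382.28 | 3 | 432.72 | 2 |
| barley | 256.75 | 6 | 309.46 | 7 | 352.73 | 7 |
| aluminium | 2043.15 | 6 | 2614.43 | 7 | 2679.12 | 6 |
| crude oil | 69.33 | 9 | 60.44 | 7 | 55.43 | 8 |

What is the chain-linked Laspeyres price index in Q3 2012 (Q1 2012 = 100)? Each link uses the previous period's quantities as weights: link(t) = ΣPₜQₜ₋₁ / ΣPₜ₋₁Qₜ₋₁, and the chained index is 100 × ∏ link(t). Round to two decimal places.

129.54

Link Q1 2012→Q2 2012:
ΣP(Q2 2012)Q(Q1 2012) = 382.28×3 + 309.46×6 + 2614.43×6 + 60.44×9 = 1146.84 + 1856.76 + 15686.58 + 543.96 = 19234.14
ΣP(Q1 2012)Q(Q1 2012) = 337.31×3 + 256.75×6 + 2043.15×6 + 69.33×9 = 1011.93 + 1540.5 + 12258.9 + 623.97 = 15435.3
link = 19234.14/15435.3 = 1.246114
Link Q2 2012→Q3 2012:
ΣP(Q3 2012)Q(Q2 2012) = 432.72×3 + 352.73×7 + 2679.12×7 + 55.43×7 = 1298.16 + 2469.11 + 18753.84 + 388.01 = 22909.12
ΣP(Q2 2012)Q(Q2 2012) = 382.28×3 + 309.46×7 + 2614.43×7 + 60.44×7 = 1146.84 + 2166.22 + 18301.01 + 423.08 = 22037.15
link = 22909.12/22037.15 = 1.039568
Chained index = 100 × 1.246114 × 1.039568 = 129.5420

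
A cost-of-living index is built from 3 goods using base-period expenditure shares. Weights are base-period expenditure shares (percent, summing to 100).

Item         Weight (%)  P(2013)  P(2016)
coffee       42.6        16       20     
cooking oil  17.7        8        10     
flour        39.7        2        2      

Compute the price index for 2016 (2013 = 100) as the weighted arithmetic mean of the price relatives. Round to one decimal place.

115.1

coffee: 42.6 × (20/16) = 42.6 × 1.250000 = 53.2500
cooking oil: 17.7 × (10/8) = 17.7 × 1.250000 = 22.1250
flour: 39.7 × (2/2) = 39.7 × 1.000000 = 39.7000
Index = Σ wᵢ·(p₁ᵢ/p₀ᵢ) = 53.2500 + 22.1250 + 39.7000 = 115.0750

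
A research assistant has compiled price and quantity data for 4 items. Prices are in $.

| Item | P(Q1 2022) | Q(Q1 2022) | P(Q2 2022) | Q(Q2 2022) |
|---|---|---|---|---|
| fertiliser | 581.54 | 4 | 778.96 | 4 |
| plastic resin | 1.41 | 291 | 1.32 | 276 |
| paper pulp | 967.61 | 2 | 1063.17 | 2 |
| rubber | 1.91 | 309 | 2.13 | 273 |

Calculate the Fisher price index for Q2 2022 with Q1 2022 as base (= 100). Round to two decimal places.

119.54

Laspeyres component (base-period weights):
ΣP(Q2 2022)Q(Q1 2022) = 778.96×4 + 1.32×291 + 1063.17×2 + 2.13×309 = 3115.84 + 384.12 + 2126.34 + 658.17 = 6284.47
ΣP(Q1 2022)Q(Q1 2022) = 581.54×4 + 1.41×291 + 967.61×2 + 1.91×309 = 2326.16 + 410.31 + 1935.22 + 590.19 = 5261.88
L = 6284.47 / 5261.88 × 100 = 119.4339
Paasche component (current-period weights):
ΣP(Q2 2022)Q(Q2 2022) = 778.96×4 + 1.32×276 + 1063.17×2 + 2.13×273 = 3115.84 + 364.32 + 2126.34 + 581.49 = 6187.99
ΣP(Q1 2022)Q(Q2 2022) = 581.54×4 + 1.41×276 + 967.61×2 + 1.91×273 = 2326.16 + 389.16 + 1935.22 + 521.43 = 5171.97
P = 6187.99 / 5171.97 × 100 = 119.6447
Fisher = √(L × P) = √(119.4339 × 119.6447) = 119.5393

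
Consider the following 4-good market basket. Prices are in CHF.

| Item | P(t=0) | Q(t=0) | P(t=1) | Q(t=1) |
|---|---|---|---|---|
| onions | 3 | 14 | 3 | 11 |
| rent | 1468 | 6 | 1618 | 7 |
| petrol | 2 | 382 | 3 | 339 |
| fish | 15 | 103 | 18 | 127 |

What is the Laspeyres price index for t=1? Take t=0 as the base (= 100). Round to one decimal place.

Laspeyres price index uses base-period quantities as weights.
ΣP(t=1)·Q(t=0) = 3×14 + 1618×6 + 3×382 + 18×103 = 42 + 9708 + 1146 + 1854 = 12750
ΣP(t=0)·Q(t=0) = 3×14 + 1468×6 + 2×382 + 15×103 = 42 + 8808 + 764 + 1545 = 11159
Index = 12750 / 11159 × 100 = 114.2575

114.3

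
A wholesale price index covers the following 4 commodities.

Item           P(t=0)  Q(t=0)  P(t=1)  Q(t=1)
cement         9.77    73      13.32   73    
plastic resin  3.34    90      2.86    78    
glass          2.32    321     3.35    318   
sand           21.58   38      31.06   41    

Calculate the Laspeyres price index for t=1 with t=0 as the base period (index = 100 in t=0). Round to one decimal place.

Laspeyres price index uses base-period quantities as weights.
ΣP(t=1)·Q(t=0) = 13.32×73 + 2.86×90 + 3.35×321 + 31.06×38 = 972.36 + 257.4 + 1075.35 + 1180.28 = 3485.39
ΣP(t=0)·Q(t=0) = 9.77×73 + 3.34×90 + 2.32×321 + 21.58×38 = 713.21 + 300.6 + 744.72 + 820.04 = 2578.57
Index = 3485.39 / 2578.57 × 100 = 135.1676

135.2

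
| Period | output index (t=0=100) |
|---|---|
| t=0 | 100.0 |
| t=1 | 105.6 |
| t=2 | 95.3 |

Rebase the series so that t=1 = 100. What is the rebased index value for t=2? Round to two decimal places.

Rebased(t=2) = 95.3 / 105.6 × 100 = 90.2462

90.25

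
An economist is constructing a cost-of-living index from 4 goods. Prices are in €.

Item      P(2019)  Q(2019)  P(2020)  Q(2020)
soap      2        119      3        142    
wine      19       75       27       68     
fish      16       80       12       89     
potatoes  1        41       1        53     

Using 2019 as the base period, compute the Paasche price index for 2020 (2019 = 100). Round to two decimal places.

Paasche price index uses current-period quantities as weights.
ΣP(2020)·Q(2020) = 3×142 + 27×68 + 12×89 + 1×53 = 426 + 1836 + 1068 + 53 = 3383
ΣP(2019)·Q(2020) = 2×142 + 19×68 + 16×89 + 1×53 = 284 + 1292 + 1424 + 53 = 3053
Index = 3383 / 3053 × 100 = 110.8090

110.81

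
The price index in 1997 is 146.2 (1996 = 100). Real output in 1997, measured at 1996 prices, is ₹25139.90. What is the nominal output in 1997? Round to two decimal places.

36754.53

Nominal = Real × (Index/100) = 25139.90 × (146.2/100)
        = 25139.90 × 1.462 = 36754.5338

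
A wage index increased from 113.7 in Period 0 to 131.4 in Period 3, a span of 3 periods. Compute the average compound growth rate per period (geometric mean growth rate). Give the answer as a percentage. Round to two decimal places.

Growth factor = (131.4/113.7)^(1/3) = (1.155673)^(1/3) = 1.049409
Growth rate = 1.049409 − 1 = 0.049409 = 4.9409%

4.94%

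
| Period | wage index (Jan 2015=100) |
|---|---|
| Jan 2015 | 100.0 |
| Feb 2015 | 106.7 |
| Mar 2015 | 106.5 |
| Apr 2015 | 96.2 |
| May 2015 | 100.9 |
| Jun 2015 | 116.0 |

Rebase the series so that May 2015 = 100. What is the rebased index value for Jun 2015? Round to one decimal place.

Rebased(Jun 2015) = 116.0 / 100.9 × 100 = 114.9653

115.0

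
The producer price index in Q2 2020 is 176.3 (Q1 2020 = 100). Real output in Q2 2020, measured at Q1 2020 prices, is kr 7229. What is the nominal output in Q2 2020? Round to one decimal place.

12744.7

Nominal = Real × (Index/100) = 7229 × (176.3/100)
        = 7229 × 1.763 = 12744.7270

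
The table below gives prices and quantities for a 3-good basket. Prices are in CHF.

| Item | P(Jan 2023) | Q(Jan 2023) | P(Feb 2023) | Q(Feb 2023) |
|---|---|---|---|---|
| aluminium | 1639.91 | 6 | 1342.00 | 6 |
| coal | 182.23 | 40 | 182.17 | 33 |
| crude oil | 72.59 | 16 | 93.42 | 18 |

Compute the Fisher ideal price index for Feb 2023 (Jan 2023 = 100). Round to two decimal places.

91.90

Laspeyres component (base-period weights):
ΣP(Feb 2023)Q(Jan 2023) = 1342.00×6 + 182.17×40 + 93.42×16 = 8052 + 7286.8 + 1494.72 = 16833.52
ΣP(Jan 2023)Q(Jan 2023) = 1639.91×6 + 182.23×40 + 72.59×16 = 9839.46 + 7289.2 + 1161.44 = 18290.1
L = 16833.52 / 18290.1 × 100 = 92.0362
Paasche component (current-period weights):
ΣP(Feb 2023)Q(Feb 2023) = 1342.00×6 + 182.17×33 + 93.42×18 = 8052 + 6011.61 + 1681.56 = 15745.17
ΣP(Jan 2023)Q(Feb 2023) = 1639.91×6 + 182.23×33 + 72.59×18 = 9839.46 + 6013.59 + 1306.62 = 17159.67
P = 15745.17 / 17159.67 × 100 = 91.7568
Fisher = √(L × P) = √(92.0362 × 91.7568) = 91.8964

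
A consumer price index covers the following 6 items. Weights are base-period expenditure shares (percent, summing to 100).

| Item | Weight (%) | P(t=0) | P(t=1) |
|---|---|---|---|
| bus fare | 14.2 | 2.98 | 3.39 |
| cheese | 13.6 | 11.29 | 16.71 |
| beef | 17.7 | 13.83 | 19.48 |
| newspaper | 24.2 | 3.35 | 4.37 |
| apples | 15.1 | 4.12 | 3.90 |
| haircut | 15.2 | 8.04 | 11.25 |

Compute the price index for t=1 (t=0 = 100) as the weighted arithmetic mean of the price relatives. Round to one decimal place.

128.3

bus fare: 14.2 × (3.39/2.98) = 14.2 × 1.137584 = 16.1537
cheese: 13.6 × (16.71/11.29) = 13.6 × 1.480071 = 20.1290
beef: 17.7 × (19.48/13.83) = 17.7 × 1.408532 = 24.9310
newspaper: 24.2 × (4.37/3.35) = 24.2 × 1.304478 = 31.5684
apples: 15.1 × (3.90/4.12) = 15.1 × 0.946602 = 14.2937
haircut: 15.2 × (11.25/8.04) = 15.2 × 1.399254 = 21.2687
Index = Σ wᵢ·(p₁ᵢ/p₀ᵢ) = 16.1537 + 20.1290 + 24.9310 + 31.5684 + 14.2937 + 21.2687 = 128.3444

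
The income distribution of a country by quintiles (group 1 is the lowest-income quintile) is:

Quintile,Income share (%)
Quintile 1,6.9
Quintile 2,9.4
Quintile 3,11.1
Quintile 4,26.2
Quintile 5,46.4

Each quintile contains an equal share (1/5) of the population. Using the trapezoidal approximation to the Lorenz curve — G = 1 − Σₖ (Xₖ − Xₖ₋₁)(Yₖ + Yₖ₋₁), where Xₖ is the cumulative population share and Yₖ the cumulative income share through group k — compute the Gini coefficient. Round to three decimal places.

0.383

Cumulative income shares Yₖ: 0.0690, 0.1630, 0.2740, 0.5360, 1.0000
Σ (Xₖ−Xₖ₋₁)(Yₖ+Yₖ₋₁) = (1/5)(0.0690+0.0000) + (1/5)(0.1630+0.0690) + (1/5)(0.2740+0.1630) + (1/5)(0.5360+0.2740) + (1/5)(1.0000+0.5360)
  = 0.0138 + 0.0464 + 0.0874 + 0.1620 + 0.3072 = 0.6168
G = 1 − 0.6168 = 0.3832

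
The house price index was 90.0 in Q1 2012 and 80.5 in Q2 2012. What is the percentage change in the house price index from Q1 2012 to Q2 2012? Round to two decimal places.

Change = (80.5 − 90.0) / 90.0 × 100
       = -9.5 / 90.0 × 100 = -10.5556%

-10.56%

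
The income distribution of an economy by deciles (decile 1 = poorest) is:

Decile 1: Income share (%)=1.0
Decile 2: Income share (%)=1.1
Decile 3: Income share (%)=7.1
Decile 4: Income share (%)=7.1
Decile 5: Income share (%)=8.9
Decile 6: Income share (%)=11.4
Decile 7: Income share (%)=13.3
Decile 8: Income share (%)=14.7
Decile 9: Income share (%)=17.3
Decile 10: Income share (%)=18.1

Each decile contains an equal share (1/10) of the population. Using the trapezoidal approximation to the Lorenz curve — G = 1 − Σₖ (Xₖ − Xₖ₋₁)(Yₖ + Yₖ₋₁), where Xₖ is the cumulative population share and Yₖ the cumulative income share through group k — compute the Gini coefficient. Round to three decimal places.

0.326

Cumulative income shares Yₖ: 0.0100, 0.0210, 0.0920, 0.1630, 0.2520, 0.3660, 0.4990, 0.6460, 0.8190, 1.0000
Σ (Xₖ−Xₖ₋₁)(Yₖ+Yₖ₋₁) = (1/10)(0.0100+0.0000) + (1/10)(0.0210+0.0100) + (1/10)(0.0920+0.0210) + (1/10)(0.1630+0.0920) + (1/10)(0.2520+0.1630) + (1/10)(0.3660+0.2520) + (1/10)(0.4990+0.3660) + (1/10)(0.6460+0.4990) + (1/10)(0.8190+0.6460) + (1/10)(1.0000+0.8190)
  = 0.0010 + 0.0031 + 0.0113 + 0.0255 + 0.0415 + 0.0618 + 0.0865 + 0.1145 + 0.1465 + 0.1819 = 0.6736
G = 1 − 0.6736 = 0.3264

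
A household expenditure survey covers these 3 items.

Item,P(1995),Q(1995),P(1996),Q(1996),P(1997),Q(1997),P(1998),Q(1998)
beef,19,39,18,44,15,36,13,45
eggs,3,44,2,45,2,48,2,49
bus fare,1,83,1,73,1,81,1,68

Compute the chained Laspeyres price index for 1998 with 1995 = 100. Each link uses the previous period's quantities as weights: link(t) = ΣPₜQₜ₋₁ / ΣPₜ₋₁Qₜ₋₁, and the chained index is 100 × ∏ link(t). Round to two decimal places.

Link 1995→1996:
ΣP(1996)Q(1995) = 18×39 + 2×44 + 1×83 = 702 + 88 + 83 = 873
ΣP(1995)Q(1995) = 19×39 + 3×44 + 1×83 = 741 + 132 + 83 = 956
link = 873/956 = 0.913180
Link 1996→1997:
ΣP(1997)Q(1996) = 15×44 + 2×45 + 1×73 = 660 + 90 + 73 = 823
ΣP(1996)Q(1996) = 18×44 + 2×45 + 1×73 = 792 + 90 + 73 = 955
link = 823/955 = 0.861780
Link 1997→1998:
ΣP(1998)Q(1997) = 13×36 + 2×48 + 1×81 = 468 + 96 + 81 = 645
ΣP(1997)Q(1997) = 15×36 + 2×48 + 1×81 = 540 + 96 + 81 = 717
link = 645/717 = 0.899582
Chained index = 100 × 0.913180 × 0.861780 × 0.899582 = 70.7935

70.79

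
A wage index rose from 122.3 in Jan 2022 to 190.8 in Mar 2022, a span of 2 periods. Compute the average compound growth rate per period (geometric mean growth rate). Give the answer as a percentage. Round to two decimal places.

24.90%

Growth factor = (190.8/122.3)^(1/2) = (1.560098)^(1/2) = 1.249039
Growth rate = 1.249039 − 1 = 0.249039 = 24.9039%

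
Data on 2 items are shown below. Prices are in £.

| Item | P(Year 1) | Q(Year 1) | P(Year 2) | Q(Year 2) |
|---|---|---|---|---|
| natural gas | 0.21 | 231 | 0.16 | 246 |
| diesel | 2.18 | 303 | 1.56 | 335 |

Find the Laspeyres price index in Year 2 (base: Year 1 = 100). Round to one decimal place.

71.9

Laspeyres price index uses base-period quantities as weights.
ΣP(Year 2)·Q(Year 1) = 0.16×231 + 1.56×303 = 36.96 + 472.68 = 509.64
ΣP(Year 1)·Q(Year 1) = 0.21×231 + 2.18×303 = 48.51 + 660.54 = 709.05
Index = 509.64 / 709.05 × 100 = 71.8765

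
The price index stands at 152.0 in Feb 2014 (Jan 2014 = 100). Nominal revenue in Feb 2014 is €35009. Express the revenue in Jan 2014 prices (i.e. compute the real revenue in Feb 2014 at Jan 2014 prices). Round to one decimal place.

23032.2

Real = Nominal ÷ (Index/100) = 35009 ÷ (152.0/100)
     = 35009 ÷ 1.520 = 23032.2368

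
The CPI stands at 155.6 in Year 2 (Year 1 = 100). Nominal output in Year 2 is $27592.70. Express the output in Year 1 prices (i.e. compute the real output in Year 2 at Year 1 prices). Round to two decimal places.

17733.10

Real = Nominal ÷ (Index/100) = 27592.70 ÷ (155.6/100)
     = 27592.70 ÷ 1.556 = 17733.0977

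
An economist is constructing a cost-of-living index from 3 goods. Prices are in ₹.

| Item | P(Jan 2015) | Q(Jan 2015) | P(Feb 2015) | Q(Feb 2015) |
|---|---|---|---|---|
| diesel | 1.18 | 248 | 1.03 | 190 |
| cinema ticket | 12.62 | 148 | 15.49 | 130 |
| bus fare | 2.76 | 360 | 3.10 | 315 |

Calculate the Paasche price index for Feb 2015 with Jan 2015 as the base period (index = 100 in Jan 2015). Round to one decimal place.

Paasche price index uses current-period quantities as weights.
ΣP(Feb 2015)·Q(Feb 2015) = 1.03×190 + 15.49×130 + 3.10×315 = 195.7 + 2013.7 + 976.5 = 3185.9
ΣP(Jan 2015)·Q(Feb 2015) = 1.18×190 + 12.62×130 + 2.76×315 = 224.2 + 1640.6 + 869.4 = 2734.2
Index = 3185.9 / 2734.2 × 100 = 116.5204

116.5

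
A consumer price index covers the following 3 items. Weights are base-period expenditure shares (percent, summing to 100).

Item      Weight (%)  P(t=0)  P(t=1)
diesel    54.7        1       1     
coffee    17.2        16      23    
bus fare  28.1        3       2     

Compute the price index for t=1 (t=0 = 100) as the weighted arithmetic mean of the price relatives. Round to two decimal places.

98.16

diesel: 54.7 × (1/1) = 54.7 × 1.000000 = 54.7000
coffee: 17.2 × (23/16) = 17.2 × 1.437500 = 24.7250
bus fare: 28.1 × (2/3) = 28.1 × 0.666667 = 18.7333
Index = Σ wᵢ·(p₁ᵢ/p₀ᵢ) = 54.7000 + 24.7250 + 18.7333 = 98.1583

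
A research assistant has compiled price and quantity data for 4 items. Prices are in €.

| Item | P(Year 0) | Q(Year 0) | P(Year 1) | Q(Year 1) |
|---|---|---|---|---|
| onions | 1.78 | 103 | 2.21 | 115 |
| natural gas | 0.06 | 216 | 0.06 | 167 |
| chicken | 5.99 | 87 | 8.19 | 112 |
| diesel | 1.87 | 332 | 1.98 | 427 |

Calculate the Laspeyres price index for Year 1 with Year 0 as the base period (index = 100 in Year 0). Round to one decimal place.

Laspeyres price index uses base-period quantities as weights.
ΣP(Year 1)·Q(Year 0) = 2.21×103 + 0.06×216 + 8.19×87 + 1.98×332 = 227.63 + 12.96 + 712.53 + 657.36 = 1610.48
ΣP(Year 0)·Q(Year 0) = 1.78×103 + 0.06×216 + 5.99×87 + 1.87×332 = 183.34 + 12.96 + 521.13 + 620.84 = 1338.27
Index = 1610.48 / 1338.27 × 100 = 120.3404

120.3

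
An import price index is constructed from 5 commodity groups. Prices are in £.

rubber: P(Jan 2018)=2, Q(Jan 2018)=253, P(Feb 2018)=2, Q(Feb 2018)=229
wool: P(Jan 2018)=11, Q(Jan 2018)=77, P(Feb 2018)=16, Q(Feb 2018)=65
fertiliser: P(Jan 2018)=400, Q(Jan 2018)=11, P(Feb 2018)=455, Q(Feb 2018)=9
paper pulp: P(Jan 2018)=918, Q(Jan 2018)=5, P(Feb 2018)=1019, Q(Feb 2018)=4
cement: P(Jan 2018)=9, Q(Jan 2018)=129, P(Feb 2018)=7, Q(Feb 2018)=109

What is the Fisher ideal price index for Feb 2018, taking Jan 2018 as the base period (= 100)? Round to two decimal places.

Laspeyres component (base-period weights):
ΣP(Feb 2018)Q(Jan 2018) = 2×253 + 16×77 + 455×11 + 1019×5 + 7×129 = 506 + 1232 + 5005 + 5095 + 903 = 12741
ΣP(Jan 2018)Q(Jan 2018) = 2×253 + 11×77 + 400×11 + 918×5 + 9×129 = 506 + 847 + 4400 + 4590 + 1161 = 11504
L = 12741 / 11504 × 100 = 110.7528
Paasche component (current-period weights):
ΣP(Feb 2018)Q(Feb 2018) = 2×229 + 16×65 + 455×9 + 1019×4 + 7×109 = 458 + 1040 + 4095 + 4076 + 763 = 10432
ΣP(Jan 2018)Q(Feb 2018) = 2×229 + 11×65 + 400×9 + 918×4 + 9×109 = 458 + 715 + 3600 + 3672 + 981 = 9426
P = 10432 / 9426 × 100 = 110.6726
Fisher = √(L × P) = √(110.7528 × 110.6726) = 110.7127

110.71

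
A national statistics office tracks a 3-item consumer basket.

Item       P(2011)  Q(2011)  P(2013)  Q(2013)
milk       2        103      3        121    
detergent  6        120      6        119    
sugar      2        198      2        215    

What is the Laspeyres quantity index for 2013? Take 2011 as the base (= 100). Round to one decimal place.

104.8

Laspeyres quantity index uses base-period prices as weights.
ΣP(2011)·Q(2013) = 2×121 + 6×119 + 2×215 = 242 + 714 + 430 = 1386
ΣP(2011)·Q(2011) = 2×103 + 6×120 + 2×198 = 206 + 720 + 396 = 1322
Index = 1386 / 1322 × 100 = 104.8411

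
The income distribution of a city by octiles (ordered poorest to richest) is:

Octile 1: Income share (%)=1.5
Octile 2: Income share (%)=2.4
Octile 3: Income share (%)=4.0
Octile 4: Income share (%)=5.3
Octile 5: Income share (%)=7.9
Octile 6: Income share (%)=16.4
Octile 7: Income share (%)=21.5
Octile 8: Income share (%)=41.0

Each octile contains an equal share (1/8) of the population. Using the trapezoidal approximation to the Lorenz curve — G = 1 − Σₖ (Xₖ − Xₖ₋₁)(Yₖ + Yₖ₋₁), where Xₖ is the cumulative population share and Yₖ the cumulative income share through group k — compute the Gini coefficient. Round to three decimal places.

0.515

Cumulative income shares Yₖ: 0.0150, 0.0390, 0.0790, 0.1320, 0.2110, 0.3750, 0.5900, 1.0000
Σ (Xₖ−Xₖ₋₁)(Yₖ+Yₖ₋₁) = (1/8)(0.0150+0.0000) + (1/8)(0.0390+0.0150) + (1/8)(0.0790+0.0390) + (1/8)(0.1320+0.0790) + (1/8)(0.2110+0.1320) + (1/8)(0.3750+0.2110) + (1/8)(0.5900+0.3750) + (1/8)(1.0000+0.5900)
  = 0.0019 + 0.0067 + 0.0147 + 0.0264 + 0.0429 + 0.0733 + 0.1206 + 0.1987 = 0.4853
G = 1 − 0.4853 = 0.5148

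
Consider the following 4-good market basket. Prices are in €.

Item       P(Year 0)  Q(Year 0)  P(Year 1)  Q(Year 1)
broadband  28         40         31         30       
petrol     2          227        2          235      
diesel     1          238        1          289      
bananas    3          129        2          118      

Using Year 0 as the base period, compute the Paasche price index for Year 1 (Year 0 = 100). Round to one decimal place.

98.6

Paasche price index uses current-period quantities as weights.
ΣP(Year 1)·Q(Year 1) = 31×30 + 2×235 + 1×289 + 2×118 = 930 + 470 + 289 + 236 = 1925
ΣP(Year 0)·Q(Year 1) = 28×30 + 2×235 + 1×289 + 3×118 = 840 + 470 + 289 + 354 = 1953
Index = 1925 / 1953 × 100 = 98.5663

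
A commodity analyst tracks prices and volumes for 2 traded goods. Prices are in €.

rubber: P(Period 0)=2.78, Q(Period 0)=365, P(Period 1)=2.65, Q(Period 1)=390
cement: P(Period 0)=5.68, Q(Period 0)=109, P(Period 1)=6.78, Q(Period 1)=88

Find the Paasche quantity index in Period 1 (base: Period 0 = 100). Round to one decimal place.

Paasche quantity index uses current-period prices as weights.
ΣP(Period 1)·Q(Period 1) = 2.65×390 + 6.78×88 = 1033.5 + 596.64 = 1630.14
ΣP(Period 1)·Q(Period 0) = 2.65×365 + 6.78×109 = 967.25 + 739.02 = 1706.27
Index = 1630.14 / 1706.27 × 100 = 95.5382

95.5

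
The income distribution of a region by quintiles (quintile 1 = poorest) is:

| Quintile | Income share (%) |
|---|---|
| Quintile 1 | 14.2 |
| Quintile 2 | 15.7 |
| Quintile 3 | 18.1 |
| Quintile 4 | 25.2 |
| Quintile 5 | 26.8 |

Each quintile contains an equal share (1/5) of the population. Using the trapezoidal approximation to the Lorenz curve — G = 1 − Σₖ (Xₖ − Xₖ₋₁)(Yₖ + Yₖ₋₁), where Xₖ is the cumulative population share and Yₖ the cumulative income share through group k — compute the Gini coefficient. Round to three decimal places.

Cumulative income shares Yₖ: 0.1420, 0.2990, 0.4800, 0.7320, 1.0000
Σ (Xₖ−Xₖ₋₁)(Yₖ+Yₖ₋₁) = (1/5)(0.1420+0.0000) + (1/5)(0.2990+0.1420) + (1/5)(0.4800+0.2990) + (1/5)(0.7320+0.4800) + (1/5)(1.0000+0.7320)
  = 0.0284 + 0.0882 + 0.1558 + 0.2424 + 0.3464 = 0.8612
G = 1 − 0.8612 = 0.1388

0.139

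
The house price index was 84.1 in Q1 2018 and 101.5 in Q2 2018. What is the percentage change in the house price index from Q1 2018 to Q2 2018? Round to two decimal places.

20.69%

Change = (101.5 − 84.1) / 84.1 × 100
       = 17.4 / 84.1 × 100 = 20.6897%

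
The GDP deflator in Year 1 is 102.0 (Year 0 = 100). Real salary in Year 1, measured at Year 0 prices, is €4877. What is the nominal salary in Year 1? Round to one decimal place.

4974.5

Nominal = Real × (Index/100) = 4877 × (102.0/100)
        = 4877 × 1.020 = 4974.5400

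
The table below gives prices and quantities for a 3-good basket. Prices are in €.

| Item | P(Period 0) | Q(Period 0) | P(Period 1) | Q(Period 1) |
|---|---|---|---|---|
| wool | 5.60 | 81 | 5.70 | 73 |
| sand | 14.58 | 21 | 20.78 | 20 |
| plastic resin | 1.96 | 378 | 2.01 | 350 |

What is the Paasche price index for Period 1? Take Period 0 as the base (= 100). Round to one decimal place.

Paasche price index uses current-period quantities as weights.
ΣP(Period 1)·Q(Period 1) = 5.70×73 + 20.78×20 + 2.01×350 = 416.1 + 415.6 + 703.5 = 1535.2
ΣP(Period 0)·Q(Period 1) = 5.60×73 + 14.58×20 + 1.96×350 = 408.8 + 291.6 + 686 = 1386.4
Index = 1535.2 / 1386.4 × 100 = 110.7328

110.7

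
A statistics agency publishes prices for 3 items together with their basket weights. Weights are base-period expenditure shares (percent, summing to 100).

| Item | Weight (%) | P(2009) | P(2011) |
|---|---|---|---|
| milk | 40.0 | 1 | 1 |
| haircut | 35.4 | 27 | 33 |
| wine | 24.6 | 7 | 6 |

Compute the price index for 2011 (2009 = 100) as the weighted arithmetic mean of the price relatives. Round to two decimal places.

milk: 40.0 × (1/1) = 40.0 × 1.000000 = 40.0000
haircut: 35.4 × (33/27) = 35.4 × 1.222222 = 43.2667
wine: 24.6 × (6/7) = 24.6 × 0.857143 = 21.0857
Index = Σ wᵢ·(p₁ᵢ/p₀ᵢ) = 40.0000 + 43.2667 + 21.0857 = 104.3524

104.35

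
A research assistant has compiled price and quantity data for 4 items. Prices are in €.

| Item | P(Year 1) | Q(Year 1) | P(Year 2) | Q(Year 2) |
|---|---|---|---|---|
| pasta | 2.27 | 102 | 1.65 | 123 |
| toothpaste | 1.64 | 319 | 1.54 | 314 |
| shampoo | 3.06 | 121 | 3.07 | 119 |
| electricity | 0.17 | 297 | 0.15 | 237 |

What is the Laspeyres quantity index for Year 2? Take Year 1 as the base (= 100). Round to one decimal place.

Laspeyres quantity index uses base-period prices as weights.
ΣP(Year 1)·Q(Year 2) = 2.27×123 + 1.64×314 + 3.06×119 + 0.17×237 = 279.21 + 514.96 + 364.14 + 40.29 = 1198.6
ΣP(Year 1)·Q(Year 1) = 2.27×102 + 1.64×319 + 3.06×121 + 0.17×297 = 231.54 + 523.16 + 370.26 + 50.49 = 1175.45
Index = 1198.6 / 1175.45 × 100 = 101.9695

102.0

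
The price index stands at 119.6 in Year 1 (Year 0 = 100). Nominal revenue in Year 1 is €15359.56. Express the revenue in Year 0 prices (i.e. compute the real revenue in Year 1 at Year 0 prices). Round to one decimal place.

Real = Nominal ÷ (Index/100) = 15359.56 ÷ (119.6/100)
     = 15359.56 ÷ 1.196 = 12842.4415

12842.4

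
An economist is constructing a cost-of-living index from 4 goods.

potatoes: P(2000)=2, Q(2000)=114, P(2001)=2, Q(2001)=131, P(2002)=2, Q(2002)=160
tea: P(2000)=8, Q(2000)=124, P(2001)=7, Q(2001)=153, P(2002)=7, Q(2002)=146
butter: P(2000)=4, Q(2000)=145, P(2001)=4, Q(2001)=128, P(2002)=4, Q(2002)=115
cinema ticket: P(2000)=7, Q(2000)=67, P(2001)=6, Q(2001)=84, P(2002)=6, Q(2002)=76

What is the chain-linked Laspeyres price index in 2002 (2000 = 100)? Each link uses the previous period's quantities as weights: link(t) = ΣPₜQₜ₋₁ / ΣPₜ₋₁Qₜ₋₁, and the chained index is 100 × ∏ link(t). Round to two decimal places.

91.58

Link 2000→2001:
ΣP(2001)Q(2000) = 2×114 + 7×124 + 4×145 + 6×67 = 228 + 868 + 580 + 402 = 2078
ΣP(2000)Q(2000) = 2×114 + 8×124 + 4×145 + 7×67 = 228 + 992 + 580 + 469 = 2269
link = 2078/2269 = 0.915822
Link 2001→2002:
ΣP(2002)Q(2001) = 2×131 + 7×153 + 4×128 + 6×84 = 262 + 1071 + 512 + 504 = 2349
ΣP(2001)Q(2001) = 2×131 + 7×153 + 4×128 + 6×84 = 262 + 1071 + 512 + 504 = 2349
link = 2349/2349 = 1.000000
Chained index = 100 × 0.915822 × 1.000000 = 91.5822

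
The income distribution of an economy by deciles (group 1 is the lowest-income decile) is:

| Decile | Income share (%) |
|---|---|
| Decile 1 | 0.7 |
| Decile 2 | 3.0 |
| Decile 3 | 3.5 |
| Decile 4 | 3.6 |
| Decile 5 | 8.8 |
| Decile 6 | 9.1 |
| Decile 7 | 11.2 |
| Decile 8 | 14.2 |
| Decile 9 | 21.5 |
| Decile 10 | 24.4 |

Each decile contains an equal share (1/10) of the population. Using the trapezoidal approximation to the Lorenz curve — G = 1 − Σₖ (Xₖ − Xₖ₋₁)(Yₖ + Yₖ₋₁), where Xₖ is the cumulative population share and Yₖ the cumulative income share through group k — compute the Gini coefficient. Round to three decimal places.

Cumulative income shares Yₖ: 0.0070, 0.0370, 0.0720, 0.1080, 0.1960, 0.2870, 0.3990, 0.5410, 0.7560, 1.0000
Σ (Xₖ−Xₖ₋₁)(Yₖ+Yₖ₋₁) = (1/10)(0.0070+0.0000) + (1/10)(0.0370+0.0070) + (1/10)(0.0720+0.0370) + (1/10)(0.1080+0.0720) + (1/10)(0.1960+0.1080) + (1/10)(0.2870+0.1960) + (1/10)(0.3990+0.2870) + (1/10)(0.5410+0.3990) + (1/10)(0.7560+0.5410) + (1/10)(1.0000+0.7560)
  = 0.0007 + 0.0044 + 0.0109 + 0.0180 + 0.0304 + 0.0483 + 0.0686 + 0.0940 + 0.1297 + 0.1756 = 0.5806
G = 1 − 0.5806 = 0.4194

0.419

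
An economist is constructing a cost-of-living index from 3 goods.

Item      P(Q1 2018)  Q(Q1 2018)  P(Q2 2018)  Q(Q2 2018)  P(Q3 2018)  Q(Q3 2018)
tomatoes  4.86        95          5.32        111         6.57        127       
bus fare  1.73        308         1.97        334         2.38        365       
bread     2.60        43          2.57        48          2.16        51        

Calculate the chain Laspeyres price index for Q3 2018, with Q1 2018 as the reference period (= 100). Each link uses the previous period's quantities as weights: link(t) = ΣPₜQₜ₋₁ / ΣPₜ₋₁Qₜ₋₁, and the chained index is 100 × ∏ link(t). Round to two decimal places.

131.14

Link Q1 2018→Q2 2018:
ΣP(Q2 2018)Q(Q1 2018) = 5.32×95 + 1.97×308 + 2.57×43 = 505.4 + 606.76 + 110.51 = 1222.67
ΣP(Q1 2018)Q(Q1 2018) = 4.86×95 + 1.73×308 + 2.60×43 = 461.7 + 532.84 + 111.8 = 1106.34
link = 1222.67/1106.34 = 1.105149
Link Q2 2018→Q3 2018:
ΣP(Q3 2018)Q(Q2 2018) = 6.57×111 + 2.38×334 + 2.16×48 = 729.27 + 794.92 + 103.68 = 1627.87
ΣP(Q2 2018)Q(Q2 2018) = 5.32×111 + 1.97×334 + 2.57×48 = 590.52 + 657.98 + 123.36 = 1371.86
link = 1627.87/1371.86 = 1.186615
Chained index = 100 × 1.105149 × 1.186615 = 131.1386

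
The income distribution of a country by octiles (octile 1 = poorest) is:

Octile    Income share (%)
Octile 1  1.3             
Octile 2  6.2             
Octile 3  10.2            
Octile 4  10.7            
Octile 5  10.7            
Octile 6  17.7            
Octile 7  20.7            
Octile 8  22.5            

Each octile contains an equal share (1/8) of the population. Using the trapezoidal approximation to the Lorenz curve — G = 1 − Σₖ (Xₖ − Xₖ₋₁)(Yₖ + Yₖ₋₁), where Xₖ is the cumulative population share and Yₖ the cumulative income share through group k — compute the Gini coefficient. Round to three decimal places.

0.304

Cumulative income shares Yₖ: 0.0130, 0.0750, 0.1770, 0.2840, 0.3910, 0.5680, 0.7750, 1.0000
Σ (Xₖ−Xₖ₋₁)(Yₖ+Yₖ₋₁) = (1/8)(0.0130+0.0000) + (1/8)(0.0750+0.0130) + (1/8)(0.1770+0.0750) + (1/8)(0.2840+0.1770) + (1/8)(0.3910+0.2840) + (1/8)(0.5680+0.3910) + (1/8)(0.7750+0.5680) + (1/8)(1.0000+0.7750)
  = 0.0016 + 0.0110 + 0.0315 + 0.0576 + 0.0844 + 0.1199 + 0.1679 + 0.2219 = 0.6957
G = 1 − 0.6957 = 0.3043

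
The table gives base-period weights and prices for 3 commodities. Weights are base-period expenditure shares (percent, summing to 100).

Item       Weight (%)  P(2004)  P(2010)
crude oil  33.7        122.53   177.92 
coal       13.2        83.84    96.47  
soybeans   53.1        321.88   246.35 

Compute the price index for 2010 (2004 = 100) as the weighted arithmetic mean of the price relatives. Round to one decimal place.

crude oil: 33.7 × (177.92/122.53) = 33.7 × 1.452053 = 48.9342
coal: 13.2 × (96.47/83.84) = 13.2 × 1.150644 = 15.1885
soybeans: 53.1 × (246.35/321.88) = 53.1 × 0.765347 = 40.6399
Index = Σ wᵢ·(p₁ᵢ/p₀ᵢ) = 48.9342 + 15.1885 + 40.6399 = 104.7626

104.8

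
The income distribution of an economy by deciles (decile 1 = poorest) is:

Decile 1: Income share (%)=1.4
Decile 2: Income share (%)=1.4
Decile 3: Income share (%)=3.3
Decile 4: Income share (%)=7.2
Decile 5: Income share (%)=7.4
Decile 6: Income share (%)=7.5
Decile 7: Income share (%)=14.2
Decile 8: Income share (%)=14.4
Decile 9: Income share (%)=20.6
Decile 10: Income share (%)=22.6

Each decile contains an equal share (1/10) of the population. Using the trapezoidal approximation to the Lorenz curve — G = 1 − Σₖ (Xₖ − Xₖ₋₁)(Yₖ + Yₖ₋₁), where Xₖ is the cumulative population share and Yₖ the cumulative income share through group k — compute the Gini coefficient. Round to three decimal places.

0.402

Cumulative income shares Yₖ: 0.0140, 0.0280, 0.0610, 0.1330, 0.2070, 0.2820, 0.4240, 0.5680, 0.7740, 1.0000
Σ (Xₖ−Xₖ₋₁)(Yₖ+Yₖ₋₁) = (1/10)(0.0140+0.0000) + (1/10)(0.0280+0.0140) + (1/10)(0.0610+0.0280) + (1/10)(0.1330+0.0610) + (1/10)(0.2070+0.1330) + (1/10)(0.2820+0.2070) + (1/10)(0.4240+0.2820) + (1/10)(0.5680+0.4240) + (1/10)(0.7740+0.5680) + (1/10)(1.0000+0.7740)
  = 0.0014 + 0.0042 + 0.0089 + 0.0194 + 0.0340 + 0.0489 + 0.0706 + 0.0992 + 0.1342 + 0.1774 = 0.5982
G = 1 − 0.5982 = 0.4018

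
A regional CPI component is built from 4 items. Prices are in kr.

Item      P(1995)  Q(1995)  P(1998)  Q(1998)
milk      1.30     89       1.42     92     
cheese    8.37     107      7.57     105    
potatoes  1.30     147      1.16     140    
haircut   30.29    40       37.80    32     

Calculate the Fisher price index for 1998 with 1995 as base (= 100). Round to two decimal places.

107.68

Laspeyres component (base-period weights):
ΣP(1998)Q(1995) = 1.42×89 + 7.57×107 + 1.16×147 + 37.80×40 = 126.38 + 809.99 + 170.52 + 1512 = 2618.89
ΣP(1995)Q(1995) = 1.30×89 + 8.37×107 + 1.30×147 + 30.29×40 = 115.7 + 895.59 + 191.1 + 1211.6 = 2413.99
L = 2618.89 / 2413.99 × 100 = 108.4880
Paasche component (current-period weights):
ΣP(1998)Q(1998) = 1.42×92 + 7.57×105 + 1.16×140 + 37.80×32 = 130.64 + 794.85 + 162.4 + 1209.6 = 2297.49
ΣP(1995)Q(1998) = 1.30×92 + 8.37×105 + 1.30×140 + 30.29×32 = 119.6 + 878.85 + 182 + 969.28 = 2149.73
P = 2297.49 / 2149.73 × 100 = 106.8734
Fisher = √(L × P) = √(108.4880 × 106.8734) = 107.6777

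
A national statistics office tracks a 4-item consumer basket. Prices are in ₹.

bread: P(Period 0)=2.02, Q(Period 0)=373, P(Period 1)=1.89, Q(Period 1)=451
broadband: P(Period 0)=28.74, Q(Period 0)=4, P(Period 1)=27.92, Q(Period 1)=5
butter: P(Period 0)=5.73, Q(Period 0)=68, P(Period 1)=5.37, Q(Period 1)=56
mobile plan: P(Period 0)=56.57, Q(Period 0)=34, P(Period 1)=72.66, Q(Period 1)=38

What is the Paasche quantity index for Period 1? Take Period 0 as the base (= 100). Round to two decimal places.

Paasche quantity index uses current-period prices as weights.
ΣP(Period 1)·Q(Period 1) = 1.89×451 + 27.92×5 + 5.37×56 + 72.66×38 = 852.39 + 139.6 + 300.72 + 2761.08 = 4053.79
ΣP(Period 1)·Q(Period 0) = 1.89×373 + 27.92×4 + 5.37×68 + 72.66×34 = 704.97 + 111.68 + 365.16 + 2470.44 = 3652.25
Index = 4053.79 / 3652.25 × 100 = 110.9943

110.99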